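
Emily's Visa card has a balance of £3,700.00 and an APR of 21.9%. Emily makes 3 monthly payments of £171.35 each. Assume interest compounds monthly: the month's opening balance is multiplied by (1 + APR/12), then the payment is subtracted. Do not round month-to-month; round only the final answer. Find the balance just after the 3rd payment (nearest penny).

£3,382.81

Monthly rate r = 21.9%/12 = 1.825% = 0.01825.
Each month: B ← B·(1+r) − £171.35.
Month 1: interest £67.52; balance after payment £3,596.18.
Month 2: interest £65.63; balance after payment £3,490.46.
Month 3: interest £63.70; balance after payment £3,382.81.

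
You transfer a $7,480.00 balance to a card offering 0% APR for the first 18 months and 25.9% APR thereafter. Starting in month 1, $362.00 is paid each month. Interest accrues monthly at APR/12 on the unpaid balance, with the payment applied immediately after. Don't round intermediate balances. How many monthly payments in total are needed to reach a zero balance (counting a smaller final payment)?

21 payments

Promo months 1–18 at r₀ = 0%/12 = 0; months 19+ at r₁ = 25.9%/12 = 0.0215833.
After month 18 (no interest yet): B = $7,480.00 − 18·$362.00 = $964.00.
Then at r₁ with $362.00/mo: n₂ = −ln(1 − r₁·B/P)/ln(1+r₁) ≈ 2.77 → 3 more payments.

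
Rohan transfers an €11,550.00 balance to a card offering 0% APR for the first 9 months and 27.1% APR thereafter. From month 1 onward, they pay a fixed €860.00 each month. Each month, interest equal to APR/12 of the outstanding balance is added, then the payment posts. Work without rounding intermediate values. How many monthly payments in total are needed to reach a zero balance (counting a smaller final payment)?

Promo months 1–9 at r₀ = 0%/12 = 0; months 10+ at r₁ = 27.1%/12 = 0.0225833.
After month 9 (no interest yet): B = €11,550.00 − 9·€860.00 = €3,810.00.
Then at r₁ with €860.00/mo: n₂ = −ln(1 − r₁·B/P)/ln(1+r₁) ≈ 4.72 → 5 more payments.

14 months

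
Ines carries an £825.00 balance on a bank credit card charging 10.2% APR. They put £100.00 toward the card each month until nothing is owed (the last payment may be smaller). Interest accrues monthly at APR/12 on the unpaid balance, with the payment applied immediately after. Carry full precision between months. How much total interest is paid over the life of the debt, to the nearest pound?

£34

Monthly rate r = 10.2%/12 = 0.85% = 0.0085.
Payoff takes n = ⌈−ln(1 − rB₀/P)/ln(1+r)⌉ = ⌈8.590⌉ = 9 payments; the last is £59.09.
Total paid = 8·£100.00 + £59.09 = £859.09.
Total interest = total paid − principal = £859.09 − £825.00 = £34.09.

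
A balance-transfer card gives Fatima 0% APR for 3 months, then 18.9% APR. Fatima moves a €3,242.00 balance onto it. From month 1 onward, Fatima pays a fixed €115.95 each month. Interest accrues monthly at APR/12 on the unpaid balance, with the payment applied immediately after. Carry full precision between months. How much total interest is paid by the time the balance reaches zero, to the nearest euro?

Promo months 1–3 at r₀ = 0%/12 = 0; months 4+ at r₁ = 18.9%/12 = 0.01575.
After month 3 (no interest yet): B = €3,242.00 − 3·€115.95 = €2,894.15.
Then at r₁ with €115.95/mo: n₂ = −ln(1 − r₁·B/P)/ln(1+r₁) ≈ 31.96 → 32 more payments.
Total paid = 34·€115.95 + €111.24 = €4,053.54; interest = €4,053.54 − €3,242.00 = €811.54.

€812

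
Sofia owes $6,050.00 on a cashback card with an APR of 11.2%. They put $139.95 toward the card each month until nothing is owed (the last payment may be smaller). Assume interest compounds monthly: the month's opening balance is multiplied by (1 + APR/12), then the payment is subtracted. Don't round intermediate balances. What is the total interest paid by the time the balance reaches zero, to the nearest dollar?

Monthly rate r = 11.2%/12 = 0.933333% = 0.00933333.
Payoff takes n = ⌈−ln(1 − rB₀/P)/ln(1+r)⌉ = ⌈55.612⌉ = 56 payments; the last is $85.81.
Total paid = 55·$139.95 + $85.81 = $7,783.06.
Total interest = total paid − principal = $7,783.06 − $6,050.00 = $1,733.06.

$1,733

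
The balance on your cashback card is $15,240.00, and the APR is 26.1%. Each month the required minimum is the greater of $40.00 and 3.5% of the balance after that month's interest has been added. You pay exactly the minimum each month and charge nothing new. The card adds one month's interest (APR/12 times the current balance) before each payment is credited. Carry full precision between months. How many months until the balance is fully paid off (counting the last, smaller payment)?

Monthly rate r = 26.1%/12 = 2.175% = 0.02175.
While 3.5% of the post-interest balance exceeds $40.00, each month B ← (B·(1+r))·(1 − 0.035), i.e. B shrinks by the factor (1+r)·0.965 = 0.98599.
This holds for months 1–186. Entering month 187 the balance is $1,104.51; 3.5% of the post-interest balance is now below $40.00, so the flat $40.00 minimum applies from here.
From month 187 a fixed $40.00 at rate r clears $1,104.51 in 43 more payments. Total: 186 + 43 = 229 months.

229 months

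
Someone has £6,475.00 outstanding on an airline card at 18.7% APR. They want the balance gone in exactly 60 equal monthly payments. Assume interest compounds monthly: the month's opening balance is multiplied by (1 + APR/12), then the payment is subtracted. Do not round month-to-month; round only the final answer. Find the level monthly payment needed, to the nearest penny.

£166.90

Monthly rate r = 18.7%/12 = 1.55833% = 0.0155833.
Level-payment amortization: P = B₀·r / (1 − (1+r)^(−n)) = 6475.00·0.0155833 / (1 − 1.01558^(−60)).
Denominator 1 − (1+r)^(−60) = 0.604573205.
P = 100.902 / 0.604573205 ≈ 166.90.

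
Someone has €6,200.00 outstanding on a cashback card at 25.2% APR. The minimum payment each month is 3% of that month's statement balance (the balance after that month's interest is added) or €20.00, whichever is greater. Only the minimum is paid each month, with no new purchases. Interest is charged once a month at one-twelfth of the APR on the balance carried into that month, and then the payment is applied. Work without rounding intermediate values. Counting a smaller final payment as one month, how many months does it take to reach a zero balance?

289 months

Monthly rate r = 25.2%/12 = 2.1% = 0.021.
While 3% of the post-interest balance exceeds €20.00, each month B ← (B·(1+r))·(1 − 0.03), i.e. B shrinks by the factor (1+r)·0.97 = 0.99037.
This holds for months 1–233. Entering month 234 the balance is €650.43; 3% of the post-interest balance is now below €20.00, so the flat €20.00 minimum applies from here.
From month 234 a fixed €20.00 at rate r clears €650.43 in 56 more payments. Total: 233 + 56 = 289 months.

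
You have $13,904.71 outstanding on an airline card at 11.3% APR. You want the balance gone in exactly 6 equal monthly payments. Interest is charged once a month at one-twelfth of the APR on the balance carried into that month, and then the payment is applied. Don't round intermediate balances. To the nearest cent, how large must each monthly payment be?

Monthly rate r = 11.3%/12 = 0.941667% = 0.00941667.
Level-payment amortization: P = B₀·r / (1 − (1+r)^(−n)) = 13904.71·0.00941667 / (1 − 1.00942^(−6)).
Denominator 1 − (1+r)^(−6) = 0.0546836423.
P = 130.936 / 0.0546836423 ≈ 2394.43.

$2,394.43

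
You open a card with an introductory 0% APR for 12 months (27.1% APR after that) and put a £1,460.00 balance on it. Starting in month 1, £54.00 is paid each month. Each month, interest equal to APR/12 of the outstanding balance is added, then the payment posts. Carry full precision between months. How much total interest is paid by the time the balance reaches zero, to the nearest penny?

Promo months 1–12 at r₀ = 0%/12 = 0; months 13+ at r₁ = 27.1%/12 = 0.0225833.
After month 12 (no interest yet): B = £1,460.00 − 12·£54.00 = £812.00.
Then at r₁ with £54.00/mo: n₂ = −ln(1 − r₁·B/P)/ln(1+r₁) ≈ 18.58 → 19 more payments.
Total paid = 30·£54.00 + £31.37 = £1,651.37; interest = £1,651.37 − £1,460.00 = £191.37.

£191.37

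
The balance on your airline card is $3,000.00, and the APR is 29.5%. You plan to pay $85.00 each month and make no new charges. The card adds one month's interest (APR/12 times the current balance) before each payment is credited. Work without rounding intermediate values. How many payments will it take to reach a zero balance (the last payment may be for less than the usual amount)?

Monthly rate r = 29.5%/12 = 2.45833% = 0.0245833.
Recurrence: B ← B·(1+r) − $85.00.
Month 1: interest $73.75; balance after payment $2,988.75.
Month 2: interest $73.47; balance after payment $2,977.22.
Closed form: n = −ln(1 − rB₀/P)/ln(1+r) = −ln(0.13235)/ln(1.02458) ≈ 83.269, so the balance reaches zero during payment 84.

84 months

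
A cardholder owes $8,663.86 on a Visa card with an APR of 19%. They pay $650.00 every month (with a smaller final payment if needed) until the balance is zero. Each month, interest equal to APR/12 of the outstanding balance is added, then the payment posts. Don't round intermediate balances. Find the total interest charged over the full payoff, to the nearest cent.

Monthly rate r = 19%/12 = 1.58333% = 0.0158333.
Payoff takes n = ⌈−ln(1 − rB₀/P)/ln(1+r)⌉ = ⌈15.089⌉ = 16 payments; the last is $58.50.
Total paid = 15·$650.00 + $58.50 = $9,808.50.
Total interest = total paid − principal = $9,808.50 − $8,663.86 = $1,144.64.

$1,144.64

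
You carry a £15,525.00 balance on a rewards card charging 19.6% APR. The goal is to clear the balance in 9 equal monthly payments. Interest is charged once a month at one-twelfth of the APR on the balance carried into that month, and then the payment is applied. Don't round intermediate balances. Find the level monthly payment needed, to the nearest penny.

£1,868.92

Monthly rate r = 19.6%/12 = 1.63333% = 0.0163333.
Level-payment amortization: P = B₀·r / (1 − (1+r)^(−n)) = 15525.00·0.0163333 / (1 − 1.01633^(−9)).
Denominator 1 − (1+r)^(−9) = 0.135680178.
P = 253.575 / 0.135680178 ≈ 1868.92.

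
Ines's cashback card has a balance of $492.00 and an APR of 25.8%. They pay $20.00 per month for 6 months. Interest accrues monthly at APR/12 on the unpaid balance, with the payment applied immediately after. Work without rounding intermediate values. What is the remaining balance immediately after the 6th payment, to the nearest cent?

Monthly rate r = 25.8%/12 = 2.15% = 0.0215.
Each month: B ← B·(1+r) − $20.00.
Month 1: interest $10.58; balance after payment $482.58.
Month 2: interest $10.38; balance after payment $472.95.
Month 3: interest $10.17; balance after payment $463.12.
Month 4: interest $9.96; balance after payment $453.08.
Month 5: interest $9.74; balance after payment $442.82.
Month 6: interest $9.52; balance after payment $432.34.

$432.34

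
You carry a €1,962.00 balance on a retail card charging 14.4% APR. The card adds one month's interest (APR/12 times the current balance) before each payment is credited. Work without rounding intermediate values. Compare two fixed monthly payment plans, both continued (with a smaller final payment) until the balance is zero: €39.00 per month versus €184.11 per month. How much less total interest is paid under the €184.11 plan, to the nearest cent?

€914.02

Monthly rate r = 14.4%/12 = 1.2% = 0.012.
At €39.00/mo: n = ⌈−ln(1 − rB₀/P)/ln(1+r)⌉ = 78 payments (last €23.15); total interest = total paid − €1,962.00 = €1,064.15.
At €184.11/mo: 12 payments (last €86.92); total interest €150.13.
Interest saved = €1,064.15 − €150.13 = €914.02.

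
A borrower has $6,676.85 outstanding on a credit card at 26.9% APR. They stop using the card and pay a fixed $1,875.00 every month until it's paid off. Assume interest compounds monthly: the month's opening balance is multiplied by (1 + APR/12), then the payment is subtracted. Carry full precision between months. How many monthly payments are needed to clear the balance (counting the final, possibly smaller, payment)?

4 payments

Monthly rate r = 26.9%/12 = 2.24167% = 0.0224167.
Recurrence: B ← B·(1+r) − $1,875.00.
Month 1: interest $149.67; balance after payment $4,951.52.
Month 2: interest $111.00; balance after payment $3,187.52.
Month 3: interest $71.45; balance after payment $1,383.97.
Month 4: interest $31.02; balance after payment $0.00.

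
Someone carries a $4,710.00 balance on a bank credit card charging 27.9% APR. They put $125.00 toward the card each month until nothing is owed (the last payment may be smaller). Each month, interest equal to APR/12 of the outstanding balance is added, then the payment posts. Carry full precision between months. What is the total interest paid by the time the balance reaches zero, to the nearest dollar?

$6,646

Monthly rate r = 27.9%/12 = 2.325% = 0.02325.
Payoff takes n = ⌈−ln(1 − rB₀/P)/ln(1+r)⌉ = ⌈90.845⌉ = 91 payments; the last is $105.76.
Total paid = 90·$125.00 + $105.76 = $11,355.76.
Total interest = total paid − principal = $11,355.76 − $4,710.00 = $6,645.76.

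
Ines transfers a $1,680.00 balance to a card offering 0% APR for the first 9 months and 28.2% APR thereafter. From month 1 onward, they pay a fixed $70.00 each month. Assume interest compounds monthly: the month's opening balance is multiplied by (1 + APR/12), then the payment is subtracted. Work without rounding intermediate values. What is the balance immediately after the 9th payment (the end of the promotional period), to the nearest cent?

Promo months 1–9 at r₀ = 0%/12 = 0; months 10+ at r₁ = 28.2%/12 = 0.0235.
After month 9 (no interest yet): B = $1,680.00 − 9·$70.00 = $1,050.00.

$1,050.00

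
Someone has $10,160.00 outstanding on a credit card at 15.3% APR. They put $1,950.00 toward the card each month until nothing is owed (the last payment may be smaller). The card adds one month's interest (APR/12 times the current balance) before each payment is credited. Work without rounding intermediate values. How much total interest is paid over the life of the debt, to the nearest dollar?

Monthly rate r = 15.3%/12 = 1.275% = 0.01275.
Payoff takes n = ⌈−ln(1 − rB₀/P)/ln(1+r)⌉ = ⌈5.426⌉ = 6 payments; the last is $833.10.
Total paid = 5·$1,950.00 + $833.10 = $10,583.10.
Total interest = total paid − principal = $10,583.10 − $10,160.00 = $423.10.

$423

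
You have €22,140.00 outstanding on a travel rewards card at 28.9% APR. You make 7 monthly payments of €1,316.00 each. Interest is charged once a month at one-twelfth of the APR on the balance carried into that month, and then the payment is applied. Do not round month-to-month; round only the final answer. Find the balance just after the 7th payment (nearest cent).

Monthly rate r = 28.9%/12 = 2.40833% = 0.0240833.
Each month: B ← B·(1+r) − €1,316.00.
Month 1: interest €533.20; balance after payment €21,357.21.
Month 2: interest €514.35; balance after payment €20,555.56.
Month 3: interest €495.05; balance after payment €19,734.60.
Month 4: interest €475.28; balance after payment €18,893.88.
Month 5: interest €455.03; balance after payment €18,032.91.
Month 6: interest €434.29; balance after payment €17,151.20.
Month 7: interest €413.06; balance after payment €16,248.26.

€16,248.26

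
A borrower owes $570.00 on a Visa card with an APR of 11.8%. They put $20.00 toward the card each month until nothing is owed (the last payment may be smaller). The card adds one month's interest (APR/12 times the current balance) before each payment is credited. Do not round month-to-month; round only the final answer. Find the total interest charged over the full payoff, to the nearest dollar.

Monthly rate r = 11.8%/12 = 0.983333% = 0.00983333.
Payoff takes n = ⌈−ln(1 − rB₀/P)/ln(1+r)⌉ = ⌈33.607⌉ = 34 payments; the last is $12.16.
Total paid = 33·$20.00 + $12.16 = $672.16.
Total interest = total paid − principal = $672.16 − $570.00 = $102.16.

$102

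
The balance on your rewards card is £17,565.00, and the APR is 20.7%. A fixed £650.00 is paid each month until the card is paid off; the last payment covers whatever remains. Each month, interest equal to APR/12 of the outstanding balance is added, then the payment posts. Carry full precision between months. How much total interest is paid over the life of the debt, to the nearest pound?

£6,290

Monthly rate r = 20.7%/12 = 1.725% = 0.01725.
Payoff takes n = ⌈−ln(1 − rB₀/P)/ln(1+r)⌉ = ⌈36.698⌉ = 37 payments; the last is £454.65.
Total paid = 36·£650.00 + £454.65 = £23,854.65.
Total interest = total paid − principal = £23,854.65 − £17,565.00 = £6,289.65.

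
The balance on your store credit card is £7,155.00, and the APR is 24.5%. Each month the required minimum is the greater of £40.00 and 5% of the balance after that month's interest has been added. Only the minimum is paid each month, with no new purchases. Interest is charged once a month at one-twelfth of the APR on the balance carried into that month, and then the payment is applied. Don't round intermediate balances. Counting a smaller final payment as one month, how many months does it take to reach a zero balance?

97 months

Monthly rate r = 24.5%/12 = 2.04167% = 0.0204167.
While 5% of the post-interest balance exceeds £40.00, each month B ← (B·(1+r))·(1 − 0.05), i.e. B shrinks by the factor (1+r)·0.95 = 0.9694.
This holds for months 1–72. Entering month 73 the balance is £763.29; 5% of the post-interest balance is now below £40.00, so the flat £40.00 minimum applies from here.
From month 73 a fixed £40.00 at rate r clears £763.29 in 25 more payments. Total: 72 + 25 = 97 months.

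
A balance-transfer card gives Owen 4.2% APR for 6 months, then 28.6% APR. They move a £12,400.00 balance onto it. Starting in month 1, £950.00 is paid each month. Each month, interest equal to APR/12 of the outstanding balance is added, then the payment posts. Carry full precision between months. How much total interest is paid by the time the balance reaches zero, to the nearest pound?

£983

Promo months 1–6 at r₀ = 4.2%/12 = 0.0035; months 7+ at r₁ = 28.6%/12 = 0.0238333.
After month 6: iterate B ← B·(1+r₀) − £950.00 for 6 months → £6,912.58.
Then at r₁ with £950.00/mo: n₂ = −ln(1 − r₁·B/P)/ln(1+r₁) ≈ 8.09 → 9 more payments.
Total paid = 14·£950.00 + £82.75 = £13,382.75; interest = £13,382.75 − £12,400.00 = £982.75.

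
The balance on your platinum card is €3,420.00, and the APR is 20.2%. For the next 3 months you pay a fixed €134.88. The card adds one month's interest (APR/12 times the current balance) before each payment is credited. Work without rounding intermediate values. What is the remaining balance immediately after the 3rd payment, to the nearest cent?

Monthly rate r = 20.2%/12 = 1.68333% = 0.0168333.
Each month: B ← B·(1+r) − €134.88.
Month 1: interest €57.57; balance after payment €3,342.69.
Month 2: interest €56.27; balance after payment €3,264.08.
Month 3: interest €54.95; balance after payment €3,184.14.

€3,184.14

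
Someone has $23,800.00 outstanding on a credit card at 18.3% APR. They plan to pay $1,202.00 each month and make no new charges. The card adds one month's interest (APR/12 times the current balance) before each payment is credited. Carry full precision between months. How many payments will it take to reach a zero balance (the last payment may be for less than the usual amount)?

24 payments

Monthly rate r = 18.3%/12 = 1.525% = 0.01525.
Recurrence: B ← B·(1+r) − $1,202.00.
Month 1: interest $362.95; balance after payment $22,960.95.
Month 2: interest $350.15; balance after payment $22,109.10.
Closed form: n = −ln(1 − rB₀/P)/ln(1+r) = −ln(0.69804)/ln(1.01525) ≈ 23.751, so the balance reaches zero during payment 24.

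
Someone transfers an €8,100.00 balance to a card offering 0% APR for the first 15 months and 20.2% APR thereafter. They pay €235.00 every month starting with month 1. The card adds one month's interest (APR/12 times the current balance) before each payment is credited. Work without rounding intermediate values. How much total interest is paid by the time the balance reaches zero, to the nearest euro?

Promo months 1–15 at r₀ = 0%/12 = 0; months 16+ at r₁ = 20.2%/12 = 0.0168333.
After month 15 (no interest yet): B = €8,100.00 − 15·€235.00 = €4,575.00.
Then at r₁ with €235.00/mo: n₂ = −ln(1 − r₁·B/P)/ln(1+r₁) ≈ 23.79 → 24 more payments.
Total paid = 38·€235.00 + €185.10 = €9,115.10; interest = €9,115.10 − €8,100.00 = €1,015.10.

€1,015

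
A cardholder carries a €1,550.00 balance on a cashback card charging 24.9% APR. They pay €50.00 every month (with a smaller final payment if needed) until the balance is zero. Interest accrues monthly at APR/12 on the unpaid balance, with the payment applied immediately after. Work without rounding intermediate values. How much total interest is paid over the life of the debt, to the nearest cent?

Monthly rate r = 24.9%/12 = 2.075% = 0.02075.
Payoff takes n = ⌈−ln(1 − rB₀/P)/ln(1+r)⌉ = ⌈50.187⌉ = 51 payments; the last is €9.42.
Total paid = 50·€50.00 + €9.42 = €2,509.42.
Total interest = total paid − principal = €2,509.42 − €1,550.00 = €959.42.

€959.42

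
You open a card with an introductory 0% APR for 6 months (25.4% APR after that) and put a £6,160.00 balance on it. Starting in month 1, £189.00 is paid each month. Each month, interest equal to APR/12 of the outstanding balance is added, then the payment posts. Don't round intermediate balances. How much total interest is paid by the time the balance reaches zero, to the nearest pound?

£2,442

Promo months 1–6 at r₀ = 0%/12 = 0; months 7+ at r₁ = 25.4%/12 = 0.0211667.
After month 6 (no interest yet): B = £6,160.00 − 6·£189.00 = £5,026.00.
Then at r₁ with £189.00/mo: n₂ = −ln(1 − r₁·B/P)/ln(1+r₁) ≈ 39.51 → 40 more payments.
Total paid = 45·£189.00 + £96.64 = £8,601.64; interest = £8,601.64 − £6,160.00 = £2,441.64.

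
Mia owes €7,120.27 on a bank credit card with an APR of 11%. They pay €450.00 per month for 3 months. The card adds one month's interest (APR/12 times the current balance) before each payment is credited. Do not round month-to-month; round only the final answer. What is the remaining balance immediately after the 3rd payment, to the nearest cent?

Monthly rate r = 11%/12 = 0.916667% = 0.00916667.
Each month: B ← B·(1+r) − €450.00.
Month 1: interest €65.27; balance after payment €6,735.54.
Month 2: interest €61.74; balance after payment €6,347.28.
Month 3: interest €58.18; balance after payment €5,955.46.

€5,955.46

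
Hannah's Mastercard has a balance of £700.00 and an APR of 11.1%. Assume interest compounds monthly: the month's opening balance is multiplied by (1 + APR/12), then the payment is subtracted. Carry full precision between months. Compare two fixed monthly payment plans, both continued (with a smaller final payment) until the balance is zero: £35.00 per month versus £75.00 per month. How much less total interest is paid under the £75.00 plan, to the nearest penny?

Monthly rate r = 11.1%/12 = 0.925% = 0.00925.
At £35.00/mo: n = ⌈−ln(1 − rB₀/P)/ln(1+r)⌉ = 23 payments (last £7.64); total interest = total paid − £700.00 = £77.64.
At £75.00/mo: 10 payments (last £60.51); total interest £35.51.
Interest saved = £77.64 − £35.51 = £42.13.

£42.13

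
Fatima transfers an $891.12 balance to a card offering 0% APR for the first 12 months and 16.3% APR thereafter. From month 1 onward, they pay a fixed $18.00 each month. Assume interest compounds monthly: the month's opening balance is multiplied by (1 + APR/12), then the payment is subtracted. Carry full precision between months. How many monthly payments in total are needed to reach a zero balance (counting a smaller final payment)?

Promo months 1–12 at r₀ = 0%/12 = 0; months 13+ at r₁ = 16.3%/12 = 0.0135833.
After month 12 (no interest yet): B = $891.12 − 12·$18.00 = $675.12.
Then at r₁ with $18.00/mo: n₂ = −ln(1 − r₁·B/P)/ln(1+r₁) ≈ 52.79 → 53 more payments.

65 payments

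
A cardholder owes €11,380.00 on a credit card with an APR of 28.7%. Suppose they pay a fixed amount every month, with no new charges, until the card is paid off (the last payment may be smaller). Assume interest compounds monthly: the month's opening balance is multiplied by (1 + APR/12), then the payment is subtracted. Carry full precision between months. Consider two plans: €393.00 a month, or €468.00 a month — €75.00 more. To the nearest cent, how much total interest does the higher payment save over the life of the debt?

Monthly rate r = 28.7%/12 = 2.39167% = 0.0239167.
At €393.00/mo: n = ⌈−ln(1 − rB₀/P)/ln(1+r)⌉ = 50 payments (last €354.86); total interest = total paid − €11,380.00 = €8,231.86.
At €468.00/mo: 37 payments (last €403.90); total interest €5,871.90.
Interest saved = €8,231.86 − €5,871.90 = €2,359.96.

€2,359.96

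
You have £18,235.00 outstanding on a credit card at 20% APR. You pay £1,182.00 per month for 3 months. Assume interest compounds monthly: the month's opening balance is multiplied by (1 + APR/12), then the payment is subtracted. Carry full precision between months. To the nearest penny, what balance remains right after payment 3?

Monthly rate r = 20%/12 = 1.66667% = 0.0166667.
Each month: B ← B·(1+r) − £1,182.00.
Month 1: interest £303.92; balance after payment £17,356.92.
Month 2: interest £289.28; balance after payment £16,464.20.
Month 3: interest £274.40; balance after payment £15,556.60.

£15,556.60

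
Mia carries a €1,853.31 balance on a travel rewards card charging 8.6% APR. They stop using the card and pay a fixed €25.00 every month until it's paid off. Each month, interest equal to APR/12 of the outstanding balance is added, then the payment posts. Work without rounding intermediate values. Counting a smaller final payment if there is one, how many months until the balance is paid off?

107 months

Monthly rate r = 8.6%/12 = 0.716667% = 0.00716667.
Recurrence: B ← B·(1+r) − €25.00.
Month 1: interest €13.28; balance after payment €1,841.59.
Month 2: interest €13.20; balance after payment €1,829.79.
Closed form: n = −ln(1 − rB₀/P)/ln(1+r) = −ln(0.46872)/ln(1.00717) ≈ 106.112, so the balance reaches zero during payment 107.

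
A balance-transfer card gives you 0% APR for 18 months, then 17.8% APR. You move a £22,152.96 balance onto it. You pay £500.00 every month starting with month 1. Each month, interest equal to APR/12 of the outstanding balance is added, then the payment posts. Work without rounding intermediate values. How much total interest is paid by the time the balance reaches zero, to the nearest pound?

£3,644

Promo months 1–18 at r₀ = 0%/12 = 0; months 19+ at r₁ = 17.8%/12 = 0.0148333.
After month 18 (no interest yet): B = £22,152.96 − 18·£500.00 = £13,152.96.
Then at r₁ with £500.00/mo: n₂ = −ln(1 − r₁·B/P)/ln(1+r₁) ≈ 33.59 → 34 more payments.
Total paid = 51·£500.00 + £297.22 = £25,797.22; interest = £25,797.22 − £22,152.96 = £3,644.26.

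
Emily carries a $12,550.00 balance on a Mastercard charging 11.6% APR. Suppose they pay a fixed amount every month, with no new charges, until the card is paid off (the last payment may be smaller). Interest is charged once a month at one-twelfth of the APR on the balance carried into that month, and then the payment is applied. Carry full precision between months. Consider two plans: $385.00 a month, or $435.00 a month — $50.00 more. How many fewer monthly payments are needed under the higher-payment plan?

6 fewer payments

Monthly rate r = 11.6%/12 = 0.966667% = 0.00966667.
At $385.00/mo: n = ⌈−ln(1 − rB₀/P)/ln(1+r)⌉ = 40 payments (last $132.68); total interest = total paid − $12,550.00 = $2,597.68.
At $435.00/mo: 34 payments (last $429.32); total interest $2,234.32.
Payments saved = 40 − 34 = 6.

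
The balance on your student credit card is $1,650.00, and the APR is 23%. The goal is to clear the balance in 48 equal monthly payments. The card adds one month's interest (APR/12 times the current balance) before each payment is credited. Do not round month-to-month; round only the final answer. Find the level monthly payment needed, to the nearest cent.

Monthly rate r = 23%/12 = 1.91667% = 0.0191667.
Level-payment amortization: P = B₀·r / (1 − (1+r)^(−n)) = 1650.00·0.0191667 / (1 − 1.01917^(−48)).
Denominator 1 − (1+r)^(−48) = 0.597996465.
P = 31.625 / 0.597996465 ≈ 52.88.

$52.88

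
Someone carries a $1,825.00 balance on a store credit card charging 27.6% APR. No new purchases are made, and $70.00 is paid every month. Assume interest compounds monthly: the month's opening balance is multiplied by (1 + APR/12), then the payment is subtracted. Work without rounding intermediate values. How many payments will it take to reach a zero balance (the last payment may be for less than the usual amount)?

Monthly rate r = 27.6%/12 = 2.3% = 0.023.
Recurrence: B ← B·(1+r) − $70.00.
Month 1: interest $41.98; balance after payment $1,796.97.
Month 2: interest $41.33; balance after payment $1,768.31.
Closed form: n = −ln(1 − rB₀/P)/ln(1+r) = −ln(0.40036)/ln(1.023) ≈ 40.256, so the balance reaches zero during payment 41.

41 payments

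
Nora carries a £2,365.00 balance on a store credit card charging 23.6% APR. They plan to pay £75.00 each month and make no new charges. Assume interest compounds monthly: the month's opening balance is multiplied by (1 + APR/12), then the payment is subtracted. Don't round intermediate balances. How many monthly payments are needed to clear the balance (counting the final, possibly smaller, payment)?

50 months

Monthly rate r = 23.6%/12 = 1.96667% = 0.0196667.
Recurrence: B ← B·(1+r) − £75.00.
Month 1: interest £46.51; balance after payment £2,336.51.
Month 2: interest £45.95; balance after payment £2,307.46.
Closed form: n = −ln(1 − rB₀/P)/ln(1+r) = −ln(0.37984)/ln(1.01967) ≈ 49.702, so the balance reaches zero during payment 50.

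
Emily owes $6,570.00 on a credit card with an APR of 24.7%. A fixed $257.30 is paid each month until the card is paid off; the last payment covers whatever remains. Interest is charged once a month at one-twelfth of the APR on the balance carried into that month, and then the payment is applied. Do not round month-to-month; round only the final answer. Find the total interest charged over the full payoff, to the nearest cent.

$2,847.39

Monthly rate r = 24.7%/12 = 2.05833% = 0.0205833.
Payoff takes n = ⌈−ln(1 − rB₀/P)/ln(1+r)⌉ = ⌈36.598⌉ = 37 payments; the last is $154.59.
Total paid = 36·$257.30 + $154.59 = $9,417.39.
Total interest = total paid − principal = $9,417.39 − $6,570.00 = $2,847.39.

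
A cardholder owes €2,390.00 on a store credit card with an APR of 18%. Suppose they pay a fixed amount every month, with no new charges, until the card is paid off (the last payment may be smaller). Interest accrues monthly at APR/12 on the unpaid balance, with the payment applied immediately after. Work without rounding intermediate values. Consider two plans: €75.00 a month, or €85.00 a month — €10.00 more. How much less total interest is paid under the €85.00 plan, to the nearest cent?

Monthly rate r = 18%/12 = 1.5% = 0.015.
At €75.00/mo: n = ⌈−ln(1 − rB₀/P)/ln(1+r)⌉ = 44 payments (last €49.88); total interest = total paid − €2,390.00 = €884.88.
At €85.00/mo: 37 payments (last €67.38); total interest €737.38.
Interest saved = €884.88 − €737.38 = €147.50.

€147.50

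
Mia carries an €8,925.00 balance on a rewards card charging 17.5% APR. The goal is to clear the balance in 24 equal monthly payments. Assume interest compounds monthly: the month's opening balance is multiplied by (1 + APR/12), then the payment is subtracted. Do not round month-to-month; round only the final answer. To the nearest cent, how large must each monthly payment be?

Monthly rate r = 17.5%/12 = 1.45833% = 0.0145833.
Level-payment amortization: P = B₀·r / (1 − (1+r)^(−n)) = 8925.00·0.0145833 / (1 − 1.01458^(−24)).
Denominator 1 − (1+r)^(−24) = 0.29352853.
P = 130.156 / 0.29352853 ≈ 443.42.

€443.42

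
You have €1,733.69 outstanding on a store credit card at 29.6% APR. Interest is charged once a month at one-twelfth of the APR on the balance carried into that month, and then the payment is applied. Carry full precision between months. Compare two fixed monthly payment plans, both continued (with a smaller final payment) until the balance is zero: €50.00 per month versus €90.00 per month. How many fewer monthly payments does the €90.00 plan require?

53 fewer payments

Monthly rate r = 29.6%/12 = 2.46667% = 0.0246667.
At €50.00/mo: n = ⌈−ln(1 − rB₀/P)/ln(1+r)⌉ = 80 payments (last €16.51); total interest = total paid − €1,733.69 = €2,232.82.
At €90.00/mo: 27 payments (last €41.30); total interest €647.61.
Payments saved = 80 − 27 = 53.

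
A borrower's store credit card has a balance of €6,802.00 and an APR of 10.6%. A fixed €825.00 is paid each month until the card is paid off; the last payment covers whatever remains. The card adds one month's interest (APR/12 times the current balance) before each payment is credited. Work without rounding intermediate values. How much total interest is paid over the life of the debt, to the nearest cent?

€292.44

Monthly rate r = 10.6%/12 = 0.883333% = 0.00883333.
Payoff takes n = ⌈−ln(1 − rB₀/P)/ln(1+r)⌉ = ⌈8.598⌉ = 9 payments; the last is €494.44.
Total paid = 8·€825.00 + €494.44 = €7,094.44.
Total interest = total paid − principal = €7,094.44 − €6,802.00 = €292.44.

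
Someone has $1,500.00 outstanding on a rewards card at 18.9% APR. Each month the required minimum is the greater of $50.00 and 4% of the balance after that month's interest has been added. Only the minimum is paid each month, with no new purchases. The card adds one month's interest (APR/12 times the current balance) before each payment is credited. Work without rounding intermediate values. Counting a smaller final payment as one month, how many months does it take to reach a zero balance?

40 months

Monthly rate r = 18.9%/12 = 1.575% = 0.01575.
While 4% of the post-interest balance exceeds $50.00, each month B ← (B·(1+r))·(1 − 0.04), i.e. B shrinks by the factor (1+r)·0.96 = 0.97512.
This holds for months 1–8. Entering month 9 the balance is $1,226.18; 4% of the post-interest balance is now below $50.00, so the flat $50.00 minimum applies from here.
From month 9 a fixed $50.00 at rate r clears $1,226.18 in 32 more payments. Total: 8 + 32 = 40 months.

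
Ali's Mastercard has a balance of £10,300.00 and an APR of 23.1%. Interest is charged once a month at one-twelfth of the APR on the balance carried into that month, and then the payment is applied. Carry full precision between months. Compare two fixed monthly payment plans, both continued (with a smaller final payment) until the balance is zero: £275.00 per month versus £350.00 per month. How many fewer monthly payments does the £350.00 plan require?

Monthly rate r = 23.1%/12 = 1.925% = 0.01925.
At £275.00/mo: n = ⌈−ln(1 − rB₀/P)/ln(1+r)⌉ = 67 payments (last £261.43); total interest = total paid − £10,300.00 = £8,111.43.
At £350.00/mo: 44 payments (last £293.78); total interest £5,043.78.
Payments saved = 67 − 44 = 23.

23 fewer payments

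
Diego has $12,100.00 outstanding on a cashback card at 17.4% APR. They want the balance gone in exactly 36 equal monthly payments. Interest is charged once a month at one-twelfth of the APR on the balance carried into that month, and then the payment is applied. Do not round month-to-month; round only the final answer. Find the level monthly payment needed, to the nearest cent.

Monthly rate r = 17.4%/12 = 1.45% = 0.0145.
Level-payment amortization: P = B₀·r / (1 − (1+r)^(−n)) = 12100.00·0.0145 / (1 − 1.0145^(−36)).
Denominator 1 − (1+r)^(−36) = 0.404439137.
P = 175.45 / 0.404439137 ≈ 433.81.

$433.81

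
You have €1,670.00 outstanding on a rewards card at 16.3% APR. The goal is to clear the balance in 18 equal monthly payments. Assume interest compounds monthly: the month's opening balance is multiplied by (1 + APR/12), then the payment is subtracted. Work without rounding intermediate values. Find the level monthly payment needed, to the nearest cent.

€105.21

Monthly rate r = 16.3%/12 = 1.35833% = 0.0135833.
Level-payment amortization: P = B₀·r / (1 − (1+r)^(−n)) = 1670.00·0.0135833 / (1 − 1.01358^(−18)).
Denominator 1 − (1+r)^(−18) = 0.215614228.
P = 22.6842 / 0.215614228 ≈ 105.21.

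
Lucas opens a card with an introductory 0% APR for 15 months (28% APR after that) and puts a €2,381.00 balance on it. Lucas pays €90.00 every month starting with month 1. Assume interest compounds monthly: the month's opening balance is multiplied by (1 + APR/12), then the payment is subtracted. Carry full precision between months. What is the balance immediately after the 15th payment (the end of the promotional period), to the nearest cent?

Promo months 1–15 at r₀ = 0%/12 = 0; months 16+ at r₁ = 28%/12 = 0.0233333.
After month 15 (no interest yet): B = €2,381.00 − 15·€90.00 = €1,031.00.

€1,031.00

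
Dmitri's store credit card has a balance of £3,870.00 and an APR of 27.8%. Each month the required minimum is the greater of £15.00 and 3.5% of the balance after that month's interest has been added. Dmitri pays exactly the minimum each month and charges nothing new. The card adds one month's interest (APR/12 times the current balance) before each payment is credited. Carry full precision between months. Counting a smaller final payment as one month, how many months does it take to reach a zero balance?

Monthly rate r = 27.8%/12 = 2.31667% = 0.0231667.
While 3.5% of the post-interest balance exceeds £15.00, each month B ← (B·(1+r))·(1 − 0.035), i.e. B shrinks by the factor (1+r)·0.965 = 0.98736.
This holds for months 1–175. Entering month 176 the balance is £417.45; 3.5% of the post-interest balance is now below £15.00, so the flat £15.00 minimum applies from here.
From month 176 a fixed £15.00 at rate r clears £417.45 in 46 more payments. Total: 175 + 46 = 221 months.

221 months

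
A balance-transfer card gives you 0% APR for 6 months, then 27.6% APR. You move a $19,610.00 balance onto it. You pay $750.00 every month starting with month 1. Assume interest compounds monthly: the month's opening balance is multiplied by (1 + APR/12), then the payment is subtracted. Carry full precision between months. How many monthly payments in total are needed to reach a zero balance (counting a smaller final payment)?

34 months

Promo months 1–6 at r₀ = 0%/12 = 0; months 7+ at r₁ = 27.6%/12 = 0.023.
After month 6 (no interest yet): B = $19,610.00 − 6·$750.00 = $15,110.00.
Then at r₁ with $750.00/mo: n₂ = −ln(1 − r₁·B/P)/ln(1+r₁) ≈ 27.37 → 28 more payments.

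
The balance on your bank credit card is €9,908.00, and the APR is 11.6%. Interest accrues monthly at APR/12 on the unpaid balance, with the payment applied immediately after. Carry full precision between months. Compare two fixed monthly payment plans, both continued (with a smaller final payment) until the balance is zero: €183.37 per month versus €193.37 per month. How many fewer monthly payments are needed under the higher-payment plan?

5 fewer payments

Monthly rate r = 11.6%/12 = 0.966667% = 0.00966667.
At €183.37/mo: n = ⌈−ln(1 − rB₀/P)/ln(1+r)⌉ = 77 payments (last €146.34); total interest = total paid − €9,908.00 = €4,174.46.
At €193.37/mo: 72 payments (last €15.46); total interest €3,836.73.
Payments saved = 77 − 72 = 5.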